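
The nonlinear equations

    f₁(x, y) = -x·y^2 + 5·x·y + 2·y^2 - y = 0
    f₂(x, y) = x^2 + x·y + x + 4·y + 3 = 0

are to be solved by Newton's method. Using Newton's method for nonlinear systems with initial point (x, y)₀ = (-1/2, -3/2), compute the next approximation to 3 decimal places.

(-0.291, -0.696)

At (-1/2, -3/2): F = (10.875, -2.500).
Jacobian J = [[-y^2 + 5·y, -2·x·y + 5·x + 4·y - 1], [2·x + y + 1, x + 4]].
At the point, J = [[-9.750, -11.000], [-1.500, 3.500]] (det J = -50.625).
Solving J·Δ = −F gives Δ = (0.209, 0.804).
Then the next iterate is (x, y)₁ = (-0.291, -0.696).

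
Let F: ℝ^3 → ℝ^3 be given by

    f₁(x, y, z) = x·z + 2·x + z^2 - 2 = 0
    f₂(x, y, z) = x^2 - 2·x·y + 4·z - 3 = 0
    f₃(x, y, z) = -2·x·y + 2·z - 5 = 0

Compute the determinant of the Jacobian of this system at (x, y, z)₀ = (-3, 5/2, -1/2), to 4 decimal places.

J = [[z + 2, 0, x + 2·z], [2·x - 2·y, -2·x, 4], [-2·y, -2·x, 2]].
At the point, J = [[1.5000, 0.0000, -4.0000], [-11.0000, 6.0000, 4.0000], [-5.0000, 6.0000, 2.0000]].
det J = 126.0000.

126.0000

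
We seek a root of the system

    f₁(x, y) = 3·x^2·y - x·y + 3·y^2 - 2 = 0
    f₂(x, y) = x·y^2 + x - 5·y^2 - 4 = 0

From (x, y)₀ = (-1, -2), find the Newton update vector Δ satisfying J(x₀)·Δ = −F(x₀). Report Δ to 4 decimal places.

At (-1, -2): F = (2.0000, -29.0000).
Jacobian J = [[6·x·y - y, 3·x^2 - x + 6·y], [y^2 + 1, 2·x·y - 10·y]].
At the point, J = [[14.0000, -8.0000], [5.0000, 24.0000]] (det J = 376.0000).
Solving J·Δ = −F gives Δ = (0.4894, 1.1064).

(0.4894, 1.1064)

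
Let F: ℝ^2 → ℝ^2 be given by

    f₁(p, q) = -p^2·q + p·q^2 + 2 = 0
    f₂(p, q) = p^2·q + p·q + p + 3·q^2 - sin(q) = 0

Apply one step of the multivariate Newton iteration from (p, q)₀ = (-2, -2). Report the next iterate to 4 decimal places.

(2.5286, 2.0286)

At (-2, -2): F = (2.0000, 6.909297).
Jacobian J = [[-2·p·q + q^2, -p^2 + 2·p·q], [2·p·q + q + 1, p^2 + p + 6·q - cos(q)]].
At the point, J = [[-4.0000, 4.0000], [7.0000, -9.583853]] (det J = 10.335413).
Solving J·Δ = −F gives Δ = (4.5286, 4.0286).
Then the next iterate is (p, q)₁ = (2.5286, 2.0286).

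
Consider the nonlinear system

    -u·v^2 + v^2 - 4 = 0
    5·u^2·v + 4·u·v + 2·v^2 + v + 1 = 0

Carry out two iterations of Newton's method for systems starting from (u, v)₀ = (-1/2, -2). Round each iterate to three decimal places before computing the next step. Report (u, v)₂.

(-1.179, -1.364)

At (-1/2, -2): F = (2.000, 8.500).
Jacobian J = [[-v^2, -2·u·v + 2·v], [10·u·v + 4·v, 5·u^2 + 4·u + 4·v + 1]].
At the point, J = [[-4.000, -6.000], [2.000, -7.750]] (det J = 43.000).
Solving J·Δ = −F gives Δ = (-0.826, 0.884).
Then the next iterate is (u, v)₁ = (-1.326, -1.116).
Round to (-1.326, -1.116) and repeat: F = (-1.10307, -1.51700), J = [[-1.24546, -5.19163], [10.33416, 0.02338]].
Δ = (0.147, -0.248), so (u, v)₂ = (-1.179, -1.364).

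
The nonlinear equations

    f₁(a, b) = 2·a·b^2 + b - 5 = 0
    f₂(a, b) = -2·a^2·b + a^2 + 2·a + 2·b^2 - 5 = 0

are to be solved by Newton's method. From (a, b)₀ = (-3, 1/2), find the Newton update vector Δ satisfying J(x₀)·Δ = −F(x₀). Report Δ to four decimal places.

(-21.7500, -3.3750)

At (-3, 1/2): F = (-6.0000, -10.5000).
Jacobian J = [[2·b^2, 4·a·b + 1], [-4·a·b + 2·a + 2, -2·a^2 + 4·b]].
At the point, J = [[0.5000, -5.0000], [2.0000, -16.0000]] (det J = 2.0000).
Solving J·Δ = −F gives Δ = (-21.7500, -3.3750).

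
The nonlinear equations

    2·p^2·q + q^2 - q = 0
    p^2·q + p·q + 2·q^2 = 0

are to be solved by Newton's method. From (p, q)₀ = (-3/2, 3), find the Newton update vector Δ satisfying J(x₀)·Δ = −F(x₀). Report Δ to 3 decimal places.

(0.326, -1.435)

At (-3/2, 3): F = (19.500, 20.250).
Jacobian J = [[4·p·q, 2·p^2 + 2·q - 1], [2·p·q + q, p^2 + p + 4·q]].
At the point, J = [[-18.000, 9.500], [-6.000, 12.750]] (det J = -172.500).
Solving J·Δ = −F gives Δ = (0.326, -1.435).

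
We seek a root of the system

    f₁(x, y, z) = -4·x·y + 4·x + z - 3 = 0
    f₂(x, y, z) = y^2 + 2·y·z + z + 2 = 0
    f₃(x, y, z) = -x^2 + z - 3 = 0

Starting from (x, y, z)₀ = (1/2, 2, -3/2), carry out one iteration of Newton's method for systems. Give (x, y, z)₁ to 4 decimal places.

At (1/2, 2, -3/2): F = (-6.5000, -1.5000, -4.7500).
Jacobian J = [[-4·y + 4, -4·x, 1], [0, 2·y + 2·z, 2·y + 1], [-2·x, 0, 1]].
At the point, J = [[-4.0000, -2.0000, 1.0000], [0.0000, 1.0000, 5.0000], [-1.0000, 0.0000, 1.0000]] (det J = 7.0000).
Solving J·Δ = −F gives Δ = (-6.1071, 8.2857, -1.3571).
Then the next iterate is (x, y, z)₁ = (-5.6071, 10.2857, -2.8571).

(-5.6071, 10.2857, -2.8571)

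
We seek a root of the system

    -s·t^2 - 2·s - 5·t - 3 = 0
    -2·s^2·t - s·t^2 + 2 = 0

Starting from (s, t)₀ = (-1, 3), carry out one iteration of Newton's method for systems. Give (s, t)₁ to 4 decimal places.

At (-1, 3): F = (-7.0000, 5.0000).
Jacobian J = [[-t^2 - 2, -2·s·t - 5], [-4·s·t - t^2, -2·s^2 - 2·s·t]].
At the point, J = [[-11.0000, 1.0000], [3.0000, 4.0000]] (det J = -47.0000).
Solving J·Δ = −F gives Δ = (-0.7021, -0.7234).
Then the next iterate is (s, t)₁ = (-1.7021, 2.2766).

(-1.7021, 2.2766)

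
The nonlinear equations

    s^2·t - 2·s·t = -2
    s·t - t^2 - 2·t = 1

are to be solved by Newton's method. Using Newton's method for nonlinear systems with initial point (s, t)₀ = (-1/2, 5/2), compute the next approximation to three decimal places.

(-0.094, 0.835)

At (-1/2, 5/2): F = (5.125, -13.500).
Jacobian J = [[2·s·t - 2·t, s^2 - 2·s], [t, s - 2·t - 2]].
At the point, J = [[-7.500, 1.250], [2.500, -7.500]] (det J = 53.125).
Solving J·Δ = −F gives Δ = (0.406, -1.665).
Then the next iterate is (s, t)₁ = (-0.094, 0.835).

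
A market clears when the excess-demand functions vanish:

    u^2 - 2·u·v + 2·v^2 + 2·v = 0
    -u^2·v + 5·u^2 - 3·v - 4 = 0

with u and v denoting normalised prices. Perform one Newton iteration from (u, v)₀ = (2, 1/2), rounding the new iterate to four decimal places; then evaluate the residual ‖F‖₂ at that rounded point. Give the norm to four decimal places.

2.5761

At (2, 1/2): F = (3.5000, 12.5000).
Jacobian J = [[2·u - 2·v, -2·u + 4·v + 2], [-2·u·v + 10·u, -u^2 - 3]].
At the point, J = [[3.0000, 0.0000], [18.0000, -7.0000]] (det J = -21.0000).
Solving J·Δ = −F gives Δ = (-1.1667, -1.2143).
Then the next iterate is (u, v)₁ = (0.8333, -0.7143).
Re-evaluating at (0.8333, -0.7143): F = (1.476690, 2.110846), so ‖F‖₂ = 2.5761.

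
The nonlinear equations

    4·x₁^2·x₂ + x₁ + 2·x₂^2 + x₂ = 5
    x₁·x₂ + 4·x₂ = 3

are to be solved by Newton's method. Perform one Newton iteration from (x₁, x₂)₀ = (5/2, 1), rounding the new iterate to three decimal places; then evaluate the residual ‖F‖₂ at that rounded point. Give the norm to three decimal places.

6.267

At (5/2, 1): F = (25.500, 3.500).
Jacobian J = [[8·x₁·x₂ + 1, 4·x₁^2 + 4·x₂ + 1], [x₂, x₁ + 4]].
At the point, J = [[21.000, 30.000], [1.000, 6.500]] (det J = 106.500).
Solving J·Δ = −F gives Δ = (-0.570, -0.451).
Then the next iterate is (x₁, x₂)₁ = (1.930, 0.549).
Re-evaluating at (1.930, 0.549): F = (6.26168, 0.25557), so ‖F‖₂ = 6.267.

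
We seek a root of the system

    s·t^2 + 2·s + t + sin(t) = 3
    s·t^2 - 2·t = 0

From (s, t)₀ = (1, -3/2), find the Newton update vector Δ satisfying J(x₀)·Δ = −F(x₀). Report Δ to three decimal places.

At (1, -3/2): F = (-1.24749, 5.250).
Jacobian J = [[t^2 + 2, 2·s·t + cos(t) + 1], [t^2, 2·s·t - 2]].
At the point, J = [[4.250, -1.92926], [2.250, -5.000]] (det J = -16.90916).
Solving J·Δ = −F gives Δ = (0.968, 1.486).

(0.968, 1.486)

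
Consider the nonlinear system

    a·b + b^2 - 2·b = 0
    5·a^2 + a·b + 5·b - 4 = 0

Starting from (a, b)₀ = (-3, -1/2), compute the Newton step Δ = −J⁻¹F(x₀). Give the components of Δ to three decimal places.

At (-3, -1/2): F = (2.750, 40.000).
Jacobian J = [[b, a + 2·b - 2], [10·a + b, a + 5]].
At the point, J = [[-0.500, -6.000], [-30.500, 2.000]] (det J = -184.000).
Solving J·Δ = −F gives Δ = (1.334, 0.347).

(1.334, 0.347)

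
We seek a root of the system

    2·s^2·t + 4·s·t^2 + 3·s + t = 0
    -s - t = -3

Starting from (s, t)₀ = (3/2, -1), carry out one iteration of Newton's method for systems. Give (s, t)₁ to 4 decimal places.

(3.0000, 0.0000)

At (3/2, -1): F = (5.0000, 2.5000).
Jacobian J = [[4·s·t + 4·t^2 + 3, 2·s^2 + 8·s·t + 1], [-1, -1]].
At the point, J = [[1.0000, -6.5000], [-1.0000, -1.0000]] (det J = -7.5000).
Solving J·Δ = −F gives Δ = (1.5000, 1.0000).
Then the next iterate is (s, t)₁ = (3.0000, 0.0000).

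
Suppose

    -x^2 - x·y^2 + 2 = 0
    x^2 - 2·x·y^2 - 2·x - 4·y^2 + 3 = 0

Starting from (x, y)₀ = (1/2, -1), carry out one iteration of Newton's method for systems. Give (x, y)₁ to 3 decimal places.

(1.397, -0.456)

At (1/2, -1): F = (1.250, -2.750).
Jacobian J = [[-2·x - y^2, -2·x·y], [2·x - 2·y^2 - 2, -4·x·y - 8·y]].
At the point, J = [[-2.000, 1.000], [-3.000, 10.000]] (det J = -17.000).
Solving J·Δ = −F gives Δ = (0.897, 0.544).
Then the next iterate is (x, y)₁ = (1.397, -0.456).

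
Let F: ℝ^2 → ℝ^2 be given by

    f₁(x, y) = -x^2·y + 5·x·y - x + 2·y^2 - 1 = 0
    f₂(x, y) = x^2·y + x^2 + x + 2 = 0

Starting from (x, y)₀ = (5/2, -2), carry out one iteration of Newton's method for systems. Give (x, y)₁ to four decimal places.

(-1.5047, -4.2830)

At (5/2, -2): F = (-8.0000, -1.7500).
Jacobian J = [[-2·x·y + 5·y - 1, -x^2 + 5·x + 4·y], [2·x·y + 2·x + 1, x^2]].
At the point, J = [[-1.0000, -1.7500], [-4.0000, 6.2500]] (det J = -13.2500).
Solving J·Δ = −F gives Δ = (-4.0047, -2.2830).
Then the next iterate is (x, y)₁ = (-1.5047, -4.2830).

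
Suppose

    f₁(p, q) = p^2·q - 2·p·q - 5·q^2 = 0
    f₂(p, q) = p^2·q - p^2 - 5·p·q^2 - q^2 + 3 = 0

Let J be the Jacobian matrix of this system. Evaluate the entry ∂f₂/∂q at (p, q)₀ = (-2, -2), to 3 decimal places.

-32.000

∂f₂/∂q = p^2 - 10·p·q - 2·q.
At (-2, -2) this is -32.000.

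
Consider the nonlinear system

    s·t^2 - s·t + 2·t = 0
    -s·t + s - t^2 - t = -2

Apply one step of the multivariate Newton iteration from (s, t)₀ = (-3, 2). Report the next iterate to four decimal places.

(-3.2727, 1.6364)

At (-3, 2): F = (-2.0000, -1.0000).
Jacobian J = [[t^2 - t, 2·s·t - s + 2], [-t + 1, -s - 2·t - 1]].
At the point, J = [[2.0000, -7.0000], [-1.0000, -2.0000]] (det J = -11.0000).
Solving J·Δ = −F gives Δ = (-0.2727, -0.3636).
Then the next iterate is (s, t)₁ = (-3.2727, 1.6364).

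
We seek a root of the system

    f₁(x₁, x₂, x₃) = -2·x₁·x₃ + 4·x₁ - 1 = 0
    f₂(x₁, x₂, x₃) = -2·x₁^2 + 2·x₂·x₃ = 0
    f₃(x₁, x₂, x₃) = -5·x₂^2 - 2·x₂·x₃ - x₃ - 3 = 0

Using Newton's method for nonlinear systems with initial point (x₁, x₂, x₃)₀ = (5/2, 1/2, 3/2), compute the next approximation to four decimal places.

At (5/2, 1/2, 3/2): F = (1.5000, -11.0000, -7.2500).
Jacobian J = [[-2·x₃ + 4, 0, -2·x₁], [-4·x₁, 2·x₃, 2·x₂], [0, -10·x₂ - 2·x₃, -2·x₂ - 1]].
At the point, J = [[1.0000, 0.0000, -5.0000], [-10.0000, 3.0000, 1.0000], [0.0000, -8.0000, -2.0000]] (det J = -398.0000).
Solving J·Δ = −F gives Δ = (-1.3712, -0.9127, 0.0258).
Then the next iterate is (x₁, x₂, x₃)₁ = (1.1288, -0.4127, 1.5258).

(1.1288, -0.4127, 1.5258)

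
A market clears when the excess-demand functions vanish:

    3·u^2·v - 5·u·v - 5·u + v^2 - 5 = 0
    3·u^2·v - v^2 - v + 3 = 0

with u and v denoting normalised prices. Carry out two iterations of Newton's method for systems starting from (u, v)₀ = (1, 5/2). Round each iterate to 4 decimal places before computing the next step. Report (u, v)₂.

(1.3355, 4.6195)

At (1, 5/2): F = (-8.7500, 1.7500).
Jacobian J = [[6·u·v - 5·v - 5, 3·u^2 - 5·u + 2·v], [6·u·v, 3·u^2 - 2·v - 1]].
At the point, J = [[-2.5000, 3.0000], [15.0000, -3.0000]] (det J = -37.5000).
Solving J·Δ = −F gives Δ = (0.5600, 3.3833).
Then the next iterate is (u, v)₁ = (1.5600, 5.8833).
Round to (1.5600, 5.8833) and repeat: F = (18.876276, 5.456278), J = [[20.651188, 11.2674], [55.067688, -5.4658]].
Δ = (-0.2245, -1.2638), so (u, v)₂ = (1.3355, 4.6195).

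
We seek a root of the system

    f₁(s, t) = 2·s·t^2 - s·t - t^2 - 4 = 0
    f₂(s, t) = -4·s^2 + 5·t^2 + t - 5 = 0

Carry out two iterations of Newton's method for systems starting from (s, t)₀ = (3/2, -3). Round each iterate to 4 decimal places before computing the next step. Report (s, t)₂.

(1.1201, -1.5626)

At (3/2, -3): F = (18.5000, 28.0000).
Jacobian J = [[2·t^2 - t, 4·s·t - s - 2·t], [-8·s, 10·t + 1]].
At the point, J = [[21.0000, -13.5000], [-12.0000, -29.0000]] (det J = -771.0000).
Solving J·Δ = −F gives Δ = (-0.2056, 1.0506).
Then the next iterate is (s, t)₁ = (1.2944, -1.9494).
Round to (1.2944, -1.9494) and repeat: F = (4.560998, 5.349516), J = [[9.549721, -7.488813], [-10.3552, -18.4940]].
Δ = (-0.1743, 0.3868), so (s, t)₂ = (1.1201, -1.5626).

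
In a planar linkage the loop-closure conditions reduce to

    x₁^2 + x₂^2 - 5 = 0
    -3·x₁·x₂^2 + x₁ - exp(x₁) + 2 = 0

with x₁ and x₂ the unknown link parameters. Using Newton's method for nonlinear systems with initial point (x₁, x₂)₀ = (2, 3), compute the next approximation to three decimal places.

At (2, 3): F = (8.000, -57.38906).
Jacobian J = [[2·x₁, 2·x₂], [-3·x₂^2 - exp(x₁) + 1, -6·x₁·x₂]].
At the point, J = [[4.000, 6.000], [-33.38906, -36.000]] (det J = 56.33434).
Solving J·Δ = −F gives Δ = (-1.000, -0.667).
Then the next iterate is (x₁, x₂)₁ = (1.000, 2.333).

(1.000, 2.333)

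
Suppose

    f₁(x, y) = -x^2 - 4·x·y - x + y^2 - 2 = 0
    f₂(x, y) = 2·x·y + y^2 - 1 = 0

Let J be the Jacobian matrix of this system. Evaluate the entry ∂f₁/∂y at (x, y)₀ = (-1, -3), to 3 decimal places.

-2.000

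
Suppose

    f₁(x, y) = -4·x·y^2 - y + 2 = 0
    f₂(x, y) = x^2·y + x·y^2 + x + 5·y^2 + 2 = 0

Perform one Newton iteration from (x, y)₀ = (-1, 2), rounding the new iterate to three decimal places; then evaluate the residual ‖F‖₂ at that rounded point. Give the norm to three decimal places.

At (-1, 2): F = (16.000, 19.000).
Jacobian J = [[-4·y^2, -8·x·y - 1], [2·x·y + y^2 + 1, x^2 + 2·x·y + 10·y]].
At the point, J = [[-16.000, 15.000], [1.000, 17.000]] (det J = -287.000).
Solving J·Δ = −F gives Δ = (-0.045, -1.115).
Then the next iterate is (x, y)₁ = (-1.045, 0.885).
Re-evaluating at (-1.045, 0.885): F = (4.38888, 5.01910), so ‖F‖₂ = 6.667.

6.667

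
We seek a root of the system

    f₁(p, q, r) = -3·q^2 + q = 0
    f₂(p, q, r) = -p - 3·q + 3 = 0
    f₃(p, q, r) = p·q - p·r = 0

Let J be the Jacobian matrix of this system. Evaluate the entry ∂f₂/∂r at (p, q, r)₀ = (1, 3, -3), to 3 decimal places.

0.000

∂f₂/∂r = 0.
At (1, 3, -3) this is 0.000.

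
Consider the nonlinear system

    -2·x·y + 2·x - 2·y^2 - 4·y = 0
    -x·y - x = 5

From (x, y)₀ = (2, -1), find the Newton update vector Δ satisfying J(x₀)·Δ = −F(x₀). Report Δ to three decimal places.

(-5.000, -2.500)

At (2, -1): F = (10.000, -5.000).
Jacobian J = [[-2·y + 2, -2·x - 4·y - 4], [-y - 1, -x]].
At the point, J = [[4.000, -4.000], [0.000, -2.000]] (det J = -8.000).
Solving J·Δ = −F gives Δ = (-5.000, -2.500).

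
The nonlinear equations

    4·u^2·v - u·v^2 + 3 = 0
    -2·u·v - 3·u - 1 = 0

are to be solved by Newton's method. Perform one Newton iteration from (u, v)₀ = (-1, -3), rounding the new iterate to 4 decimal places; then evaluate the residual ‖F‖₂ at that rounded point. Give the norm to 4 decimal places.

1.3731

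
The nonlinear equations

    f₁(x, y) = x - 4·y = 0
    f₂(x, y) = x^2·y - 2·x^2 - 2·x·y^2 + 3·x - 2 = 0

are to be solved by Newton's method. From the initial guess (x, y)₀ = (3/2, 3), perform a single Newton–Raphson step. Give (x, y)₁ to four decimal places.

(2.6980, 0.6745)

At (3/2, 3): F = (-10.5000, -22.2500).
Jacobian J = [[1, -4], [2·x·y - 4·x - 2·y^2 + 3, x^2 - 4·x·y]].
At the point, J = [[1.0000, -4.0000], [-12.0000, -15.7500]] (det J = -63.7500).
Solving J·Δ = −F gives Δ = (1.1980, -2.3255).
Then the next iterate is (x, y)₁ = (2.6980, 0.6745).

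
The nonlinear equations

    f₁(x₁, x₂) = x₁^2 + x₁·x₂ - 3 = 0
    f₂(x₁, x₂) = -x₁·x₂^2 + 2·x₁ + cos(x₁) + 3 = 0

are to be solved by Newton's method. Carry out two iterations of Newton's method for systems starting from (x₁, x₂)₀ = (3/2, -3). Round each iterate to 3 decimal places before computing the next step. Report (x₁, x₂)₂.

(2.038, 1.374)

At (3/2, -3): F = (-5.250, -7.42926).
Jacobian J = [[2·x₁ + x₂, x₁], [-x₂^2 - sin(x₁) + 2, -2·x₁·x₂]].
At the point, J = [[0.000, 1.500], [-7.99749, 9.000]] (det J = 11.99624).
Solving J·Δ = −F gives Δ = (3.010, 3.500).
Then the next iterate is (x₁, x₂)₁ = (4.510, 0.500).
Round to (4.510, 0.500) and repeat: F = (19.59510, 10.69149), J = [[9.520, 4.510], [2.72959, -4.510]].
Δ = (-2.472, 0.874), so (x₁, x₂)₂ = (2.038, 1.374).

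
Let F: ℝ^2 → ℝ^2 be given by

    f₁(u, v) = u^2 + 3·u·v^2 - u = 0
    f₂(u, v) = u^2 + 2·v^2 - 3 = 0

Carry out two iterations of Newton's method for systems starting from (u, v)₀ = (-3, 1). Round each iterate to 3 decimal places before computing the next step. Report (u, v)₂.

At (-3, 1): F = (3.000, 8.000).
Jacobian J = [[2·u + 3·v^2 - 1, 6·u·v], [2·u, 4·v]].
At the point, J = [[-4.000, -18.000], [-6.000, 4.000]] (det J = -124.000).
Solving J·Δ = −F gives Δ = (1.258, -0.113).
Then the next iterate is (u, v)₁ = (-1.742, 0.887).
Round to (-1.742, 0.887) and repeat: F = (0.66491, 1.60810), J = [[-2.12369, -9.27092], [-3.484, 3.548]].
Δ = (0.433, -0.028), so (u, v)₂ = (-1.309, 0.859).

(-1.309, 0.859)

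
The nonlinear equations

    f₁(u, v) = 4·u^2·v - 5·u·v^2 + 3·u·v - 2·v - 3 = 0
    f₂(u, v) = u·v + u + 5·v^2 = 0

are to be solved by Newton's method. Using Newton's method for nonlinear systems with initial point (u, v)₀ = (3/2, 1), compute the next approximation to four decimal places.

(1.1762, 0.3607)

At (3/2, 1): F = (1.0000, 8.0000).
Jacobian J = [[8·u·v - 5·v^2 + 3·v, 4·u^2 - 10·u·v + 3·u - 2], [v + 1, u + 10·v]].
At the point, J = [[10.0000, -3.5000], [2.0000, 11.5000]] (det J = 122.0000).
Solving J·Δ = −F gives Δ = (-0.3238, -0.6393).
Then the next iterate is (u, v)₁ = (1.1762, 0.3607).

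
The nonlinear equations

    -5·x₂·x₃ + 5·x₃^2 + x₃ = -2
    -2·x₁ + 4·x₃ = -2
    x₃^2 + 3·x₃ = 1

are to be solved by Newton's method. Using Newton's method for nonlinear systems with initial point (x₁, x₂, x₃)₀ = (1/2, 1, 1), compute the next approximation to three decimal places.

(1.800, 0.880, 0.400)

At (1/2, 1, 1): F = (3.000, 5.000, 3.000).
Jacobian J = [[0, -5·x₃, -5·x₂ + 10·x₃ + 1], [-2, 0, 4], [0, 0, 2·x₃ + 3]].
At the point, J = [[0.000, -5.000, 6.000], [-2.000, 0.000, 4.000], [0.000, 0.000, 5.000]] (det J = -50.000).
Solving J·Δ = −F gives Δ = (1.300, -0.120, -0.600).
Then the next iterate is (x₁, x₂, x₃)₁ = (1.800, 0.880, 0.400).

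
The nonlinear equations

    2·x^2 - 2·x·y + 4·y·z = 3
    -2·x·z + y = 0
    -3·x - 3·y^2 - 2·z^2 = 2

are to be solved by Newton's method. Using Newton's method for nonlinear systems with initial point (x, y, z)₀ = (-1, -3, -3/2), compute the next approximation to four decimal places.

At (-1, -3, -3/2): F = (11.0000, -6.0000, -30.5000).
Jacobian J = [[4·x - 2·y, -2·x + 4·z, 4·y], [-2·z, 1, -2·x], [-3, -6·y, -4·z]].
At the point, J = [[2.0000, -4.0000, -12.0000], [3.0000, 1.0000, 2.0000], [-3.0000, 18.0000, 6.0000]] (det J = -648.0000).
Solving J·Δ = −F gives Δ = (1.0802, 1.6975, 0.5309).
Then the next iterate is (x, y, z)₁ = (0.0802, -1.3025, -0.9691).

(0.0802, -1.3025, -0.9691)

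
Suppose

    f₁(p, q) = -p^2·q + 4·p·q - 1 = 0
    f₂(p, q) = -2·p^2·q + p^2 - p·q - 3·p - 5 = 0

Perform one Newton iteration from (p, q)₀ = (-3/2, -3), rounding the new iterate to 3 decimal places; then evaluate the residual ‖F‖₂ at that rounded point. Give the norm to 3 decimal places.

3.412

At (-3/2, -3): F = (23.750, 10.750).
Jacobian J = [[-2·p·q + 4·q, -p^2 + 4·p], [-4·p·q + 2·p - q - 3, -2·p^2 - p]].
At the point, J = [[-21.000, -8.250], [-21.000, -3.000]] (det J = -110.250).
Solving J·Δ = −F gives Δ = (0.158, 2.476).
Then the next iterate is (p, q)₁ = (-1.342, -0.524).
Re-evaluating at (-1.342, -0.524): F = (2.75654, 2.01117), so ‖F‖₂ = 3.412.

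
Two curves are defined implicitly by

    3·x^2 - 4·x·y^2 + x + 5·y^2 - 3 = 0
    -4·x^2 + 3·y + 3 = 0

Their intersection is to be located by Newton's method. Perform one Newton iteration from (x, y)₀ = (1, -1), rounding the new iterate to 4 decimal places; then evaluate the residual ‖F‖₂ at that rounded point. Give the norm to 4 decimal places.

At (1, -1): F = (2.0000, -4.0000).
Jacobian J = [[6·x - 4·y^2 + 1, -8·x·y + 10·y], [-8·x, 3]].
At the point, J = [[3.0000, -2.0000], [-8.0000, 3.0000]] (det J = -7.0000).
Solving J·Δ = −F gives Δ = (-0.2857, 0.5714).
Then the next iterate is (x, y)₁ = (0.7143, -0.4286).
Re-evaluating at (0.7143, -0.4286): F = (-0.361399, -0.326698), so ‖F‖₂ = 0.4872.

0.4872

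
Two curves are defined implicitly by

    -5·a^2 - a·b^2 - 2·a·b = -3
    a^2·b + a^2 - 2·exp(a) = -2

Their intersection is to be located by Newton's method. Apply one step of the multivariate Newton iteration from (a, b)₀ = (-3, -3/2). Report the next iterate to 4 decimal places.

(-1.5775, -1.6696)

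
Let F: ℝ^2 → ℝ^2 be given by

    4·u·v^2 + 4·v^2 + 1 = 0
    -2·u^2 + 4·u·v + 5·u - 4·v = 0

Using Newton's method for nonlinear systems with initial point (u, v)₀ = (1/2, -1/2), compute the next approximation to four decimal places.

(-2.7500, -0.6250)

At (1/2, -1/2): F = (2.5000, 3.0000).
Jacobian J = [[4·v^2, 8·u·v + 8·v], [-4·u + 4·v + 5, 4·u - 4]].
At the point, J = [[1.0000, -6.0000], [1.0000, -2.0000]] (det J = 4.0000).
Solving J·Δ = −F gives Δ = (-3.2500, -0.1250).
Then the next iterate is (u, v)₁ = (-2.7500, -0.6250).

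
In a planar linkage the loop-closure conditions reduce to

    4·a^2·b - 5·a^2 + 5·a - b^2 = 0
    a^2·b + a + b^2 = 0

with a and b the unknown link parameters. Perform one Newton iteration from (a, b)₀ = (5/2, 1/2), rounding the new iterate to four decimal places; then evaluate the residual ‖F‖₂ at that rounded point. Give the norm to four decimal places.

1.8352

At (5/2, 1/2): F = (-6.5000, 5.8750).
Jacobian J = [[8·a·b - 10·a + 5, 4·a^2 - 2·b], [2·a·b + 1, a^2 + 2·b]].
At the point, J = [[-10.0000, 24.0000], [3.5000, 7.2500]] (det J = -156.5000).
Solving J·Δ = −F gives Δ = (-1.2021, -0.2300).
Then the next iterate is (a, b)₁ = (1.2979, 0.2700).
Re-evaluating at (1.2979, 0.2700): F = (-0.186814, 1.825627), so ‖F‖₂ = 1.8352.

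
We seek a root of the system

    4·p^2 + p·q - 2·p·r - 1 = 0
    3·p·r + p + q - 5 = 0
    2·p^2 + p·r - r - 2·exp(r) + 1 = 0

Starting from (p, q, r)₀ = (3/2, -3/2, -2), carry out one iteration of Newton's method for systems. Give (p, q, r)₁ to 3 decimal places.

At (3/2, -3/2, -2): F = (11.750, -14.000, 4.22933).
Jacobian J = [[8·p + q - 2·r, p, -2·p], [3·r + 1, 1, 3·p], [4·p + r, 0, p - 2·exp(r) - 1]].
At the point, J = [[14.500, 1.500, -3.000], [-5.000, 1.000, 4.500], [4.000, 0.000, 0.22933]] (det J = 44.04525).
Solving J·Δ = −F gives Δ = (-1.107, 4.589, 0.862).
Then the next iterate is (p, q, r)₁ = (0.393, 3.089, -1.138).

(0.393, 3.089, -1.138)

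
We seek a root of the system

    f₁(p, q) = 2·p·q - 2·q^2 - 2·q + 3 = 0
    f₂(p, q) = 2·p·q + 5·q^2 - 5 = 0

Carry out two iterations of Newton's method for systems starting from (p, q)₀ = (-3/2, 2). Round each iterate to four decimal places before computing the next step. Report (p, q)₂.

(0.2053, 0.9617)

At (-3/2, 2): F = (-15.0000, 9.0000).
Jacobian J = [[2·q, 2·p - 4·q - 2], [2·q, 2·p + 10·q]].
At the point, J = [[4.0000, -13.0000], [4.0000, 17.0000]] (det J = 120.0000).
Solving J·Δ = −F gives Δ = (1.1500, -0.8000).
Then the next iterate is (p, q)₁ = (-0.3500, 1.2000).
Round to (-0.3500, 1.2000) and repeat: F = (-3.1200, 1.3600), J = [[2.4000, -7.5000], [2.4000, 11.3000]].
Δ = (0.5553, -0.2383), so (p, q)₂ = (0.2053, 0.9617).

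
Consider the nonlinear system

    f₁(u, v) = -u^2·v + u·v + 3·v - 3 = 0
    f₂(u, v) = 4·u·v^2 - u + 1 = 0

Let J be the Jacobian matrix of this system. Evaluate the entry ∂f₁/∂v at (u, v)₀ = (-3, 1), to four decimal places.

-9.0000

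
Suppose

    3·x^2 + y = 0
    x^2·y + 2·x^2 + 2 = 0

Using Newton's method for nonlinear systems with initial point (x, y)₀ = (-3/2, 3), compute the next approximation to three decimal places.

(0.155, 8.143)

At (-3/2, 3): F = (9.750, 13.250).
Jacobian J = [[6·x, 1], [2·x·y + 4·x, x^2]].
At the point, J = [[-9.000, 1.000], [-15.000, 2.250]] (det J = -5.250).
Solving J·Δ = −F gives Δ = (1.655, 5.143).
Then the next iterate is (x, y)₁ = (0.155, 8.143).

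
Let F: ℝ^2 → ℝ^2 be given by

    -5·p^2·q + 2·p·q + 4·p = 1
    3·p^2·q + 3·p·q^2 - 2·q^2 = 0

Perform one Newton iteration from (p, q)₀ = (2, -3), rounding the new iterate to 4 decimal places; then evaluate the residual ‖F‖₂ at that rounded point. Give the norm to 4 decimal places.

At (2, -3): F = (55.0000, 0.0000).
Jacobian J = [[-10·p·q + 2·q + 4, -5·p^2 + 2·p], [6·p·q + 3·q^2, 3·p^2 + 6·p·q - 4·q]].
At the point, J = [[58.0000, -16.0000], [-9.0000, -12.0000]] (det J = -840.0000).
Solving J·Δ = −F gives Δ = (-0.7857, 0.5893).
Then the next iterate is (p, q)₁ = (1.2143, -2.4107).
Re-evaluating at (1.2143, -2.4107): F = (15.775755, -1.116237), so ‖F‖₂ = 15.8152.

15.8152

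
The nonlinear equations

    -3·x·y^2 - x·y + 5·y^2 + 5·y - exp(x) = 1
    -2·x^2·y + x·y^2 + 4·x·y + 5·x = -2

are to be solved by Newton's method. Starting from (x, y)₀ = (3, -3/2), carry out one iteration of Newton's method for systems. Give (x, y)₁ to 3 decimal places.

(2.658, 0.245)

At (3, -3/2): F = (-33.08554, 32.750).
Jacobian J = [[-3·y^2 - y - exp(x), -6·x·y - x + 10·y + 5], [-4·x·y + y^2 + 4·y + 5, -2·x^2 + 2·x·y + 4·x]].
At the point, J = [[-25.33554, 14.000], [19.250, -15.000]] (det J = 110.53305).
Solving J·Δ = −F gives Δ = (-0.342, 1.745).
Then the next iterate is (x, y)₁ = (2.658, 0.245).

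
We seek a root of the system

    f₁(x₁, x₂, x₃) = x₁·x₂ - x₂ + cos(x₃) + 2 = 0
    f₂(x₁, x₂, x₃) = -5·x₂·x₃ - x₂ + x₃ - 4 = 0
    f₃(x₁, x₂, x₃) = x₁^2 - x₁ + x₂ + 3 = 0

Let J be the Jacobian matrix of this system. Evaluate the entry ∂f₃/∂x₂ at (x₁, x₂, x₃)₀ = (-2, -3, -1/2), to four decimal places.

1.0000

∂f₃/∂x₂ = 1.
At (-2, -3, -1/2) this is 1.0000.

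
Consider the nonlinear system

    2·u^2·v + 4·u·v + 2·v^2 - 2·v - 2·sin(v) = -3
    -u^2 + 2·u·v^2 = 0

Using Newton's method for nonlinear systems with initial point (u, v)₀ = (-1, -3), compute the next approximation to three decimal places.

(-1.474, -0.626)

At (-1, -3): F = (33.28224, -19.000).
Jacobian J = [[4·u·v + 4·v, 2·u^2 + 4·u + 4·v - 2·cos(v) - 2], [-2·u + 2·v^2, 4·u·v]].
At the point, J = [[0.000, -14.02002], [20.000, 12.000]] (det J = 280.40030).
Solving J·Δ = −F gives Δ = (-0.474, 2.374).
Then the next iterate is (u, v)₁ = (-1.474, -0.626).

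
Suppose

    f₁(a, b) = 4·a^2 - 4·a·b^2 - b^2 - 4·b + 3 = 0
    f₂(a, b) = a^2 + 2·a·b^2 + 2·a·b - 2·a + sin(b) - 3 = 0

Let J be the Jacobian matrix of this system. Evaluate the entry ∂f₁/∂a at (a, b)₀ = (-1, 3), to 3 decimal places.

-44.000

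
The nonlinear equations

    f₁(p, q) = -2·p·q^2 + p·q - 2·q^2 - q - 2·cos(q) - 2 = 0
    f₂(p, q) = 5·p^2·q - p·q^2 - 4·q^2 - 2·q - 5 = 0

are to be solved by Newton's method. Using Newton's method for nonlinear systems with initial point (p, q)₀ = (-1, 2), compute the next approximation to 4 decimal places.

At (-1, 2): F = (-5.167706, -11.0000).
Jacobian J = [[-2·q^2 + q, -4·p·q + p - 4·q + 2·sin(q) - 1], [10·p·q - q^2, 5·p^2 - 2·p·q - 8·q - 2]].
At the point, J = [[-6.0000, -0.181405], [-24.0000, -9.0000]] (det J = 49.646276).
Solving J·Δ = −F gives Δ = (-0.8966, 1.1688).
Then the next iterate is (p, q)₁ = (-1.8966, 3.1688).

(-1.8966, 3.1688)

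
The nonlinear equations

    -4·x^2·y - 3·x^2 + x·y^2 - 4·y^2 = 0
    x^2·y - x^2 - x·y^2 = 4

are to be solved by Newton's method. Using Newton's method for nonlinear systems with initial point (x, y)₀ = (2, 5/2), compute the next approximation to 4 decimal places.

At (2, 5/2): F = (-64.5000, -10.5000).
Jacobian J = [[-8·x·y - 6·x + y^2, -4·x^2 + 2·x·y - 8·y], [2·x·y - 2·x - y^2, x^2 - 2·x·y]].
At the point, J = [[-45.7500, -26.0000], [-0.2500, -6.0000]] (det J = 268.0000).
Solving J·Δ = −F gives Δ = (-0.4254, -1.7323).
Then the next iterate is (x, y)₁ = (1.5746, 0.7677).

(1.5746, 0.7677)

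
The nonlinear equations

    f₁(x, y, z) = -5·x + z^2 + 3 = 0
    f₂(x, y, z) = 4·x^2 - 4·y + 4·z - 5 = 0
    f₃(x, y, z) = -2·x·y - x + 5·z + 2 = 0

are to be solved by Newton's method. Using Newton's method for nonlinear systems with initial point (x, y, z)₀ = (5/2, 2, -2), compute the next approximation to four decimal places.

(1.6500, -1.5625, -2.3125)

At (5/2, 2, -2): F = (-5.5000, 4.0000, -20.5000).
Jacobian J = [[-5, 0, 2·z], [8·x, -4, 4], [-2·y - 1, -2·x, 5]].
At the point, J = [[-5.0000, 0.0000, -4.0000], [20.0000, -4.0000, 4.0000], [-5.0000, -5.0000, 5.0000]] (det J = 480.0000).
Solving J·Δ = −F gives Δ = (-0.8500, -3.5625, -0.3125).
Then the next iterate is (x, y, z)₁ = (1.6500, -1.5625, -2.3125).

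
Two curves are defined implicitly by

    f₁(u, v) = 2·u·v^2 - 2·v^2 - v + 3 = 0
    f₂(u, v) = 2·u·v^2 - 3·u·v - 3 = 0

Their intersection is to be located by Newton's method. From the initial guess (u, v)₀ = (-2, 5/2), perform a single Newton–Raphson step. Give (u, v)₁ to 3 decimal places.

At (-2, 5/2): F = (-37.000, -13.000).
Jacobian J = [[2·v^2, 4·u·v - 4·v - 1], [2·v^2 - 3·v, 4·u·v - 3·u]].
At the point, J = [[12.500, -31.000], [5.000, -14.000]] (det J = -20.000).
Solving J·Δ = −F gives Δ = (5.750, 1.125).
Then the next iterate is (u, v)₁ = (3.750, 3.625).

(3.750, 3.625)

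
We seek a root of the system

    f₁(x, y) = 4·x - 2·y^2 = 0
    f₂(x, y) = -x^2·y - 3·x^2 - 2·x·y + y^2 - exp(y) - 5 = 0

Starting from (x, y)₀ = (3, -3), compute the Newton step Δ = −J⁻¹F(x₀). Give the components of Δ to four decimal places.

(-0.8778, 0.7926)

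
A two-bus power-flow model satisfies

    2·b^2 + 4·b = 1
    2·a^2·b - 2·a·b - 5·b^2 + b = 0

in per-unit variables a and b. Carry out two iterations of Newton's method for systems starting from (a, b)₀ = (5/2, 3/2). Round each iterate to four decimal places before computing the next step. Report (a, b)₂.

(1.4674, 0.2589)

At (5/2, 3/2): F = (9.5000, 1.5000).
Jacobian J = [[0, 4·b + 4], [4·a·b - 2·b, 2·a^2 - 2·a - 10·b + 1]].
At the point, J = [[0.0000, 10.0000], [12.0000, -6.5000]] (det J = -120.0000).
Solving J·Δ = −F gives Δ = (-0.6396, -0.9500).
Then the next iterate is (a, b)₁ = (1.8604, 0.5500).
Round to (1.8604, 0.5500) and repeat: F = (1.8050, 0.798257), J = [[0.0000, 6.2000], [2.992880, -1.298624]].
Δ = (-0.3930, -0.2911), so (a, b)₂ = (1.4674, 0.2589).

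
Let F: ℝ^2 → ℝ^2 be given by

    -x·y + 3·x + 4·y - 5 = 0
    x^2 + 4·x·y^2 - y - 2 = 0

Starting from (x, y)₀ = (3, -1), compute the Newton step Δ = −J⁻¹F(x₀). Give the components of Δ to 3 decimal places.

(-0.864, 0.455)

At (3, -1): F = (3.000, 20.000).
Jacobian J = [[-y + 3, -x + 4], [2·x + 4·y^2, 8·x·y - 1]].
At the point, J = [[4.000, 1.000], [10.000, -25.000]] (det J = -110.000).
Solving J·Δ = −F gives Δ = (-0.864, 0.455).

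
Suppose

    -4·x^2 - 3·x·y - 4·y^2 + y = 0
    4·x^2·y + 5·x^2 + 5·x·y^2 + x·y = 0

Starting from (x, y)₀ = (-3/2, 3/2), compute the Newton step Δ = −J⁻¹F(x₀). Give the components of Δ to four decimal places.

(0.7488, -0.6359)

At (-3/2, 3/2): F = (-9.7500, 5.6250).
Jacobian J = [[-8·x - 3·y, -3·x - 8·y + 1], [8·x·y + 10·x + 5·y^2 + y, 4·x^2 + 10·x·y + x]].
At the point, J = [[7.5000, -6.5000], [-20.2500, -15.0000]] (det J = -244.1250).
Solving J·Δ = −F gives Δ = (0.7488, -0.6359).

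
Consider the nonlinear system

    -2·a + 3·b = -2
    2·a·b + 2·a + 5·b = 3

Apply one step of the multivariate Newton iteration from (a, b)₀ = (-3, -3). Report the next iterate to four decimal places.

At (-3, -3): F = (-1.0000, -6.0000).
Jacobian J = [[-2, 3], [2·b + 2, 2·a + 5]].
At the point, J = [[-2.0000, 3.0000], [-4.0000, -1.0000]] (det J = 14.0000).
Solving J·Δ = −F gives Δ = (-1.3571, -0.5714).
Then the next iterate is (a, b)₁ = (-4.3571, -3.5714).

(-4.3571, -3.5714)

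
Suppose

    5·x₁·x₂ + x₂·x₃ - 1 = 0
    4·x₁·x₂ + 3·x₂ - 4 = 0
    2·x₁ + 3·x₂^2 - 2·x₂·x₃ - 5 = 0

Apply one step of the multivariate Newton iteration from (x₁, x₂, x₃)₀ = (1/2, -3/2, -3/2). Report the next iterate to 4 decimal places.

(-0.3961, -0.2753, 2.1301)

At (1/2, -3/2, -3/2): F = (-2.5000, -11.5000, -1.7500).
Jacobian J = [[5·x₂, 5·x₁ + x₃, x₂], [4·x₂, 4·x₁ + 3, 0], [2, 6·x₂ - 2·x₃, -2·x₂]].
At the point, J = [[-7.5000, 1.0000, -1.5000], [-6.0000, 5.0000, 0.0000], [2.0000, -6.0000, 3.0000]] (det J = -133.5000).
Solving J·Δ = −F gives Δ = (-0.8961, 1.2247, 3.6301).
Then the next iterate is (x₁, x₂, x₃)₁ = (-0.3961, -0.2753, 2.1301).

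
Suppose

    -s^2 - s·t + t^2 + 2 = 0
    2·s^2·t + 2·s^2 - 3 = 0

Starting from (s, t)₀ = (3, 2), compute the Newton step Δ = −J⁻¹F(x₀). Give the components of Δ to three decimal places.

At (3, 2): F = (-9.000, 51.000).
Jacobian J = [[-2·s - t, -s + 2·t], [4·s·t + 4·s, 2·s^2]].
At the point, J = [[-8.000, 1.000], [36.000, 18.000]] (det J = -180.000).
Solving J·Δ = −F gives Δ = (-1.183, -0.467).

(-1.183, -0.467)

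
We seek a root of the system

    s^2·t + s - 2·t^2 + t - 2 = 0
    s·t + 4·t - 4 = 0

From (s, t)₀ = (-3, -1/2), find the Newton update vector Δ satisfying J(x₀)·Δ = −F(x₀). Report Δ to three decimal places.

(-4.350, 2.325)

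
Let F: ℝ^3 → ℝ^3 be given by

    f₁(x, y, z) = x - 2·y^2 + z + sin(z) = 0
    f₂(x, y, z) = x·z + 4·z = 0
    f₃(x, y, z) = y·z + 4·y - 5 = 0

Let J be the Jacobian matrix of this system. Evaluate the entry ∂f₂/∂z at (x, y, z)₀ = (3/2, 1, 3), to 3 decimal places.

∂f₂/∂z = x + 4.
At (3/2, 1, 3) this is 5.500.

5.500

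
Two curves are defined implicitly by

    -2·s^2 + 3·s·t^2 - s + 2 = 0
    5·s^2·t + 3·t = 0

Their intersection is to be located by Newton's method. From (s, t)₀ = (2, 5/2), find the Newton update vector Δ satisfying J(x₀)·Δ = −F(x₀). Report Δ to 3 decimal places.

(-0.820, -0.717)

At (2, 5/2): F = (29.500, 57.500).
Jacobian J = [[-4·s + 3·t^2 - 1, 6·s·t], [10·s·t, 5·s^2 + 3]].
At the point, J = [[9.750, 30.000], [50.000, 23.000]] (det J = -1275.750).
Solving J·Δ = −F gives Δ = (-0.820, -0.717).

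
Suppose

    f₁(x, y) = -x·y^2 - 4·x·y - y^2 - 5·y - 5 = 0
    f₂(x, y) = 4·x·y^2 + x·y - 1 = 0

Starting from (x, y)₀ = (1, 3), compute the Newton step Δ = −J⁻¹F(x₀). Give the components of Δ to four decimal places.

(1.5374, -3.9184)

At (1, 3): F = (-50.0000, 38.0000).
Jacobian J = [[-y^2 - 4·y, -2·x·y - 4·x - 2·y - 5], [4·y^2 + y, 8·x·y + x]].
At the point, J = [[-21.0000, -21.0000], [39.0000, 25.0000]] (det J = 294.0000).
Solving J·Δ = −F gives Δ = (1.5374, -3.9184).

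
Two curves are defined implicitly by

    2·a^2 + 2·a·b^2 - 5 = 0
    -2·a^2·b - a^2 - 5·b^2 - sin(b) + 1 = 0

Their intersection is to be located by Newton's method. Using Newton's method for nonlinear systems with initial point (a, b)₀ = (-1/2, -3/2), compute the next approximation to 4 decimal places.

(1.1909, -0.6591)

At (-1/2, -3/2): F = (-6.7500, -8.752505).
Jacobian J = [[4·a + 2·b^2, 4·a·b], [-4·a·b - 2·a, -2·a^2 - 10·b - cos(b)]].
At the point, J = [[2.5000, 3.0000], [-2.0000, 14.429263]] (det J = 42.073157).
Solving J·Δ = −F gives Δ = (1.6909, 0.8409).
Then the next iterate is (a, b)₁ = (1.1909, -0.6591).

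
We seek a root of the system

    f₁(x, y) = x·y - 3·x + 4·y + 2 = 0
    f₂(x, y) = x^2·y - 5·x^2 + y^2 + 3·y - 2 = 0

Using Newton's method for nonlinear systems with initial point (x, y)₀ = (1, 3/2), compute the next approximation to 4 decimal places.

At (1, 3/2): F = (6.5000, 1.2500).
Jacobian J = [[y - 3, x + 4], [2·x·y - 10·x, x^2 + 2·y + 3]].
At the point, J = [[-1.5000, 5.0000], [-7.0000, 7.0000]] (det J = 24.5000).
Solving J·Δ = −F gives Δ = (-1.6020, -1.7806).
Then the next iterate is (x, y)₁ = (-0.6020, -0.2806).

(-0.6020, -0.2806)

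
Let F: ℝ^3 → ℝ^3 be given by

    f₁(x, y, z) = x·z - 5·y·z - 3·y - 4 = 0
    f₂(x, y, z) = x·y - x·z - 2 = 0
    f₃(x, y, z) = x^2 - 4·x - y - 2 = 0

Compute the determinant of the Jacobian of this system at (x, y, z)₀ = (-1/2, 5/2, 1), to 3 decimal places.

72.500

J = [[z, -5·z - 3, x - 5·y], [y - z, x, -x], [2·x - 4, -1, 0]].
At the point, J = [[1.000, -8.000, -13.000], [1.500, -0.500, 0.500], [-5.000, -1.000, 0.000]].
det J = 72.500.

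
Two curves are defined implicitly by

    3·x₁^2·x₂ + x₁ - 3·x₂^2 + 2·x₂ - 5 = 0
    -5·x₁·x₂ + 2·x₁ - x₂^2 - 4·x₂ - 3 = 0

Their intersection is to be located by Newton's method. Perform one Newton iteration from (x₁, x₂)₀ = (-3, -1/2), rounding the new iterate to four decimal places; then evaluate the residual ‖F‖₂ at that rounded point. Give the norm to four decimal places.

At (-3, -1/2): F = (-23.2500, -14.7500).
Jacobian J = [[6·x₁·x₂ + 1, 3·x₁^2 - 6·x₂ + 2], [-5·x₂ + 2, -5·x₁ - 2·x₂ - 4]].
At the point, J = [[10.0000, 32.0000], [4.5000, 12.0000]] (det J = -24.0000).
Solving J·Δ = −F gives Δ = (8.0417, -1.7865).
Then the next iterate is (x₁, x₂)₁ = (5.0417, -2.2865).
Re-evaluating at (5.0417, -2.2865): F = (-194.575386, 68.640553), so ‖F‖₂ = 206.3277.

206.3277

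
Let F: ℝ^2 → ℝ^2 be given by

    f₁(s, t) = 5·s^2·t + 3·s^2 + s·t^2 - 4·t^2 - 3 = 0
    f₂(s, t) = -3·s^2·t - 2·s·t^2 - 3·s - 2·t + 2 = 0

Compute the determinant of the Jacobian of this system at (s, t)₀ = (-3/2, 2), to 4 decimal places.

J = [[10·s·t + 6·s + t^2, 5·s^2 + 2·s·t - 8·t], [-6·s·t - 2·t^2 - 3, -3·s^2 - 4·s·t - 2]].
At the point, J = [[-35.0000, -10.7500], [7.0000, 3.2500]].
det J = -38.5000.

-38.5000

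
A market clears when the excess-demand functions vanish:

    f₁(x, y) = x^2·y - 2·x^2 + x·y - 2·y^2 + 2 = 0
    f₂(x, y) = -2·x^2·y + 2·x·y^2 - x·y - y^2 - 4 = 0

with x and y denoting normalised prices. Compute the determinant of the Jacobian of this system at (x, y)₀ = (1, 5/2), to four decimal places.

7.0000

J = [[2·x·y - 4·x + y, x^2 + x - 4·y], [-4·x·y + 2·y^2 - y, -2·x^2 + 4·x·y - x - 2·y]].
At the point, J = [[3.5000, -8.0000], [0.0000, 2.0000]].
det J = 7.0000.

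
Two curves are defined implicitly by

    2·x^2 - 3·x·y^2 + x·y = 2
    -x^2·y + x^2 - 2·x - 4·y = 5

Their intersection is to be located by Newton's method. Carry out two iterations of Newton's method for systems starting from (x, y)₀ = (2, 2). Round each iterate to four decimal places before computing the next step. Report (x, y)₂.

(-2.0027, -0.2461)

At (2, 2): F = (-14.0000, -21.0000).
Jacobian J = [[4·x - 3·y^2 + y, -6·x·y + x], [-2·x·y + 2·x - 2, -x^2 - 4]].
At the point, J = [[-2.0000, -22.0000], [-6.0000, -8.0000]] (det J = -116.0000).
Solving J·Δ = −F gives Δ = (-3.0172, -0.3621).
Then the next iterate is (x, y)₁ = (-1.0172, 1.6379).
Round to (-1.0172, 1.6379) and repeat: F = (6.589897, -10.177232), J = [[-10.479049, 8.979231], [-0.702256, -5.034696]].
Δ = (-0.9855, -1.8840), so (x, y)₂ = (-2.0027, -0.2461).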